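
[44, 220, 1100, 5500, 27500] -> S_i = 44*5^i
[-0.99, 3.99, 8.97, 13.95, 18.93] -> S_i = -0.99 + 4.98*i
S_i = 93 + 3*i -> [93, 96, 99, 102, 105]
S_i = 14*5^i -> [14, 70, 350, 1750, 8750]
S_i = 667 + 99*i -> [667, 766, 865, 964, 1063]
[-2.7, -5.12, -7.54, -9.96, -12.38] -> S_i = -2.70 + -2.42*i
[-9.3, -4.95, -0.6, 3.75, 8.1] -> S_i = -9.30 + 4.35*i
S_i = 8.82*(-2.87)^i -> [8.82, -25.31, 72.65, -208.5, 598.41]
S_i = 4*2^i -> [4, 8, 16, 32, 64]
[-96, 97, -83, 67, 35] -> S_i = Random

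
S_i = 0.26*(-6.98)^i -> [0.26, -1.81, 12.67, -88.42, 617.16]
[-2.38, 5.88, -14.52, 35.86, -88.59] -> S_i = -2.38*(-2.47)^i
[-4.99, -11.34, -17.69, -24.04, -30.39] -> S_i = -4.99 + -6.35*i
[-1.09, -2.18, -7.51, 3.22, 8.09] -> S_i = Random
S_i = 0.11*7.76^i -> [0.11, 0.85, 6.62, 51.4, 398.88]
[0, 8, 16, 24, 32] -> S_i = 0 + 8*i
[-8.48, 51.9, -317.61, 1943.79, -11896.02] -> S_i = -8.48*(-6.12)^i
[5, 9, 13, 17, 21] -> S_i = 5 + 4*i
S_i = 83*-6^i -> [83, -498, 2988, -17928, 107568]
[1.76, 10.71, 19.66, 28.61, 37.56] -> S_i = 1.76 + 8.95*i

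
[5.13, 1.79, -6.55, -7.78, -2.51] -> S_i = Random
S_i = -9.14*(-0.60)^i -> [-9.14, 5.48, -3.29, 1.97, -1.18]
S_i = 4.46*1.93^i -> [4.46, 8.61, 16.61, 32.06, 61.88]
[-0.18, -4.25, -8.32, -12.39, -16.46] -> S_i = -0.18 + -4.07*i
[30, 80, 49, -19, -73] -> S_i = Random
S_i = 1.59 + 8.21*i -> [1.59, 9.8, 18.01, 26.22, 34.43]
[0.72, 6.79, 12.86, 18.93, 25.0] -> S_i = 0.72 + 6.07*i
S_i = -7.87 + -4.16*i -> [-7.87, -12.03, -16.19, -20.35, -24.51]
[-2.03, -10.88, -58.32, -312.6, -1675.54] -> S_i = -2.03*5.36^i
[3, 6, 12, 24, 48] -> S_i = 3*2^i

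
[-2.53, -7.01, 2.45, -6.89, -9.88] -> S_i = Random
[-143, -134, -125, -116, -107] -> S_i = -143 + 9*i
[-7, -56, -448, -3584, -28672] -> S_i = -7*8^i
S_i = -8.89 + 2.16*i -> [-8.89, -6.73, -4.57, -2.41, -0.25]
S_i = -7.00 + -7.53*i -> [-7.0, -14.53, -22.06, -29.59, -37.12]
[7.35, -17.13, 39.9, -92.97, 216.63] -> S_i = 7.35*(-2.33)^i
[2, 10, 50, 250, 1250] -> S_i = 2*5^i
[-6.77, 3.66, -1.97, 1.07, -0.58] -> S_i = -6.77*(-0.54)^i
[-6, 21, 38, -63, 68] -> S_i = Random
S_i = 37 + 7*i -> [37, 44, 51, 58, 65]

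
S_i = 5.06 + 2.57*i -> [5.06, 7.63, 10.2, 12.77, 15.34]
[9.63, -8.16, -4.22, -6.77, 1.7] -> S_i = Random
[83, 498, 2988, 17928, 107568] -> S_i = 83*6^i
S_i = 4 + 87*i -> [4, 91, 178, 265, 352]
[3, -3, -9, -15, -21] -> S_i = 3 + -6*i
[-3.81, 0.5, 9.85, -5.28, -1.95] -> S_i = Random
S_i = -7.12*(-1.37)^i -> [-7.12, 9.75, -13.36, 18.31, -25.08]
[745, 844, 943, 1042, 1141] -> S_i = 745 + 99*i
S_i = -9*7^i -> [-9, -63, -441, -3087, -21609]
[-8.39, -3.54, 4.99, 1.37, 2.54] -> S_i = Random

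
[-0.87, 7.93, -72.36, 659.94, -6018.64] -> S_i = -0.87*(-9.12)^i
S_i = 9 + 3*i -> [9, 12, 15, 18, 21]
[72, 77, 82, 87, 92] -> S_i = 72 + 5*i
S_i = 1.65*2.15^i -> [1.65, 3.55, 7.63, 16.4, 35.26]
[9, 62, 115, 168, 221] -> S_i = 9 + 53*i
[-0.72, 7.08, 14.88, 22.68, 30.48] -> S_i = -0.72 + 7.80*i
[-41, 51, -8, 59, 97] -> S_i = Random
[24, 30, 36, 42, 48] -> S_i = 24 + 6*i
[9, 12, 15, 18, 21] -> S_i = 9 + 3*i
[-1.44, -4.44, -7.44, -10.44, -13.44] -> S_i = -1.44 + -3.00*i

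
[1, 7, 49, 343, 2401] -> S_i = 1*7^i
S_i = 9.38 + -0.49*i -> [9.38, 8.89, 8.4, 7.91, 7.42]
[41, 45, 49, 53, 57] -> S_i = 41 + 4*i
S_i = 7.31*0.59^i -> [7.31, 4.31, 2.54, 1.5, 0.89]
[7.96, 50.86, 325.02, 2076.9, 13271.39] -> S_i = 7.96*6.39^i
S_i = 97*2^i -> [97, 194, 388, 776, 1552]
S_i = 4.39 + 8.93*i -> [4.39, 13.32, 22.25, 31.18, 40.11]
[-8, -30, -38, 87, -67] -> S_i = Random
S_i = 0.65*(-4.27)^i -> [0.65, -2.78, 11.85, -50.61, 216.09]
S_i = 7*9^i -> [7, 63, 567, 5103, 45927]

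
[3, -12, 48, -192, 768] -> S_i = 3*-4^i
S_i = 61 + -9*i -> [61, 52, 43, 34, 25]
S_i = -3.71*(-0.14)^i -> [-3.71, 0.52, -0.07, 0.01, -0.0]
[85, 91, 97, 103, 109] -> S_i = 85 + 6*i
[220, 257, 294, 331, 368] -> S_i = 220 + 37*i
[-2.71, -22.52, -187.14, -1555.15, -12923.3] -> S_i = -2.71*8.31^i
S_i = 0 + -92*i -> [0, -92, -184, -276, -368]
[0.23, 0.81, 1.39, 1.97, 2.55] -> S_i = 0.23 + 0.58*i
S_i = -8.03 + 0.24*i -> [-8.03, -7.79, -7.55, -7.31, -7.07]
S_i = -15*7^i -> [-15, -105, -735, -5145, -36015]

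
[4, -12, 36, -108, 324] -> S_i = 4*-3^i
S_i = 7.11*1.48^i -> [7.11, 10.52, 15.57, 23.05, 34.11]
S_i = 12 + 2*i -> [12, 14, 16, 18, 20]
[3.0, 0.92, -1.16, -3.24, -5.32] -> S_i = 3.00 + -2.08*i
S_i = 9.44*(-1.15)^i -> [9.44, -10.86, 12.48, -14.36, 16.51]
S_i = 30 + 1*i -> [30, 31, 32, 33, 34]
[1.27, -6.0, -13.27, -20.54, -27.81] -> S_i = 1.27 + -7.27*i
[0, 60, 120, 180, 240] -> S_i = 0 + 60*i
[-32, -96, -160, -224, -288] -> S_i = -32 + -64*i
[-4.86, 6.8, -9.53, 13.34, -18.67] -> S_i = -4.86*(-1.40)^i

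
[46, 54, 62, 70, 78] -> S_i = 46 + 8*i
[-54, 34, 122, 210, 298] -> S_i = -54 + 88*i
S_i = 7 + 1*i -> [7, 8, 9, 10, 11]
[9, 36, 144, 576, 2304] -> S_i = 9*4^i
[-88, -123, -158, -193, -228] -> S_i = -88 + -35*i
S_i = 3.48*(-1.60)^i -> [3.48, -5.57, 8.91, -14.25, 22.81]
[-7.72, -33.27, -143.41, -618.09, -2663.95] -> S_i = -7.72*4.31^i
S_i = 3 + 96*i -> [3, 99, 195, 291, 387]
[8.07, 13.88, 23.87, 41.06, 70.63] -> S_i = 8.07*1.72^i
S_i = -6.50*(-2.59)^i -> [-6.5, 16.84, -43.6, 112.93, -292.49]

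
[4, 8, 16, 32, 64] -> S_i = 4*2^i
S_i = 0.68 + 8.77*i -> [0.68, 9.45, 18.22, 26.99, 35.76]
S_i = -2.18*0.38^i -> [-2.18, -0.83, -0.31, -0.12, -0.05]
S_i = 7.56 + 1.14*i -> [7.56, 8.7, 9.84, 10.98, 12.12]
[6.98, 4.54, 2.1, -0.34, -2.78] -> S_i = 6.98 + -2.44*i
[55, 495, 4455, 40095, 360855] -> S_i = 55*9^i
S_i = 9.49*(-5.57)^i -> [9.49, -52.86, 294.43, -1639.95, 9134.55]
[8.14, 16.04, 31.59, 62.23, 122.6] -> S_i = 8.14*1.97^i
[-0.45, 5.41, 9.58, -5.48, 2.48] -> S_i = Random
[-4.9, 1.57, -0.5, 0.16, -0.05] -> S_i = -4.90*(-0.32)^i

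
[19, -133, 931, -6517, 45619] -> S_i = 19*-7^i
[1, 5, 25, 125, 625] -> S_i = 1*5^i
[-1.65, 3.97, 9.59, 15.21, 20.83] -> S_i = -1.65 + 5.62*i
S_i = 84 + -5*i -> [84, 79, 74, 69, 64]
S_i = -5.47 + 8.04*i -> [-5.47, 2.57, 10.61, 18.65, 26.69]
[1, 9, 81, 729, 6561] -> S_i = 1*9^i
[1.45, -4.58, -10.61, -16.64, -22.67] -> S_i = 1.45 + -6.03*i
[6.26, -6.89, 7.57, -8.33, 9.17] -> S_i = 6.26*(-1.10)^i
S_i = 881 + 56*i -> [881, 937, 993, 1049, 1105]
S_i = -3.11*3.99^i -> [-3.11, -12.41, -49.51, -197.55, -788.23]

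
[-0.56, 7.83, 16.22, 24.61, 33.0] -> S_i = -0.56 + 8.39*i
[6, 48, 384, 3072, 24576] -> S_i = 6*8^i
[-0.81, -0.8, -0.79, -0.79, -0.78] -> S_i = -0.81*0.99^i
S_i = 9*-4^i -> [9, -36, 144, -576, 2304]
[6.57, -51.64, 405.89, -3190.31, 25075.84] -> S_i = 6.57*(-7.86)^i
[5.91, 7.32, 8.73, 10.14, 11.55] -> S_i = 5.91 + 1.41*i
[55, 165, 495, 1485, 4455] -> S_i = 55*3^i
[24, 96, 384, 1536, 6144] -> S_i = 24*4^i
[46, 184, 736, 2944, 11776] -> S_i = 46*4^i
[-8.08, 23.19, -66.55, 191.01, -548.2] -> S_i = -8.08*(-2.87)^i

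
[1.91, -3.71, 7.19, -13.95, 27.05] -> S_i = 1.91*(-1.94)^i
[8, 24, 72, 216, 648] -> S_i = 8*3^i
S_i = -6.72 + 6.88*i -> [-6.72, 0.16, 7.04, 13.92, 20.8]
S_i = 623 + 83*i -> [623, 706, 789, 872, 955]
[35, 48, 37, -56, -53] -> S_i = Random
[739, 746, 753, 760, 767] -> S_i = 739 + 7*i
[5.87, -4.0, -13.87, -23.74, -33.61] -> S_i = 5.87 + -9.87*i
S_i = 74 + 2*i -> [74, 76, 78, 80, 82]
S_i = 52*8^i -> [52, 416, 3328, 26624, 212992]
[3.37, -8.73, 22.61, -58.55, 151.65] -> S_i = 3.37*(-2.59)^i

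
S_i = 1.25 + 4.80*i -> [1.25, 6.05, 10.85, 15.65, 20.45]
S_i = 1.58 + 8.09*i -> [1.58, 9.67, 17.76, 25.85, 33.94]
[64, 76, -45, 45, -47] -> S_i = Random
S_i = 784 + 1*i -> [784, 785, 786, 787, 788]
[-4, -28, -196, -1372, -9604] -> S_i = -4*7^i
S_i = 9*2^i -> [9, 18, 36, 72, 144]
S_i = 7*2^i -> [7, 14, 28, 56, 112]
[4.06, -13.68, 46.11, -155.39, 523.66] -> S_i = 4.06*(-3.37)^i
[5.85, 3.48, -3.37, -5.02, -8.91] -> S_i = Random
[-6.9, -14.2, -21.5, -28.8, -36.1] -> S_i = -6.90 + -7.30*i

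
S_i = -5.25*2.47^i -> [-5.25, -12.97, -32.03, -79.11, -195.41]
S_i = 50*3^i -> [50, 150, 450, 1350, 4050]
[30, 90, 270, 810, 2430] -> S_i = 30*3^i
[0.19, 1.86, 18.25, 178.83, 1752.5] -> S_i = 0.19*9.80^i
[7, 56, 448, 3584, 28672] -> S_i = 7*8^i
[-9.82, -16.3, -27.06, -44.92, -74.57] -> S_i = -9.82*1.66^i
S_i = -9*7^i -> [-9, -63, -441, -3087, -21609]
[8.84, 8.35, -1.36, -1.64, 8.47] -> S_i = Random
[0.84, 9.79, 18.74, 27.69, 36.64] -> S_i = 0.84 + 8.95*i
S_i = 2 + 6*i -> [2, 8, 14, 20, 26]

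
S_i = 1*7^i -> [1, 7, 49, 343, 2401]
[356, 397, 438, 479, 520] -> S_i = 356 + 41*i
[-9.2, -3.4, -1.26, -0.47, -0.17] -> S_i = -9.20*0.37^i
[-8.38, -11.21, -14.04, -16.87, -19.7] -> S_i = -8.38 + -2.83*i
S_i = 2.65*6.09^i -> [2.65, 16.14, 98.28, 598.55, 3645.15]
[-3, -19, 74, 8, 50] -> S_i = Random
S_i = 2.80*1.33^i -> [2.8, 3.72, 4.95, 6.59, 8.76]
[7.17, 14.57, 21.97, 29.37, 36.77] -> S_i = 7.17 + 7.40*i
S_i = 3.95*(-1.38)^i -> [3.95, -5.45, 7.52, -10.38, 14.33]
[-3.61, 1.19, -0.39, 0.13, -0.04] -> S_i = -3.61*(-0.33)^i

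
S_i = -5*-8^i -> [-5, 40, -320, 2560, -20480]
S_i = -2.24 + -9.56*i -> [-2.24, -11.8, -21.36, -30.92, -40.48]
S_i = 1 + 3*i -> [1, 4, 7, 10, 13]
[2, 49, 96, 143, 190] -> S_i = 2 + 47*i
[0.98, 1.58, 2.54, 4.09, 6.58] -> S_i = 0.98*1.61^i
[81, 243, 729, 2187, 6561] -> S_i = 81*3^i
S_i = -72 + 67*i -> [-72, -5, 62, 129, 196]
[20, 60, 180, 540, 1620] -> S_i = 20*3^i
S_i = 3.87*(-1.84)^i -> [3.87, -7.12, 13.1, -24.11, 44.36]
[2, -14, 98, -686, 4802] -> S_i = 2*-7^i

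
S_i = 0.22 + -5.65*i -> [0.22, -5.43, -11.08, -16.73, -22.38]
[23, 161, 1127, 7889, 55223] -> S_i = 23*7^i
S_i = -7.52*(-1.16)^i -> [-7.52, 8.72, -10.12, 11.74, -13.62]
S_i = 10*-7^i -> [10, -70, 490, -3430, 24010]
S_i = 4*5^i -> [4, 20, 100, 500, 2500]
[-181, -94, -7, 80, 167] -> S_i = -181 + 87*i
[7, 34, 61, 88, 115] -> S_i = 7 + 27*i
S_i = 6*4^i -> [6, 24, 96, 384, 1536]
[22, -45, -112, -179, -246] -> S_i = 22 + -67*i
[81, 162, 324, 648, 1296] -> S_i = 81*2^i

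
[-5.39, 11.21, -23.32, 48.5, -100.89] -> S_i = -5.39*(-2.08)^i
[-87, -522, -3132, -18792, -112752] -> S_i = -87*6^i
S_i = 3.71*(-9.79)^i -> [3.71, -36.32, 355.58, -3481.14, 34080.4]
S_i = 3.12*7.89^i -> [3.12, 24.62, 194.23, 1532.45, 12091.01]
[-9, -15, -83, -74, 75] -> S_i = Random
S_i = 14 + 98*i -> [14, 112, 210, 308, 406]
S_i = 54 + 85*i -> [54, 139, 224, 309, 394]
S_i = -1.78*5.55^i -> [-1.78, -9.88, -54.83, -304.3, -1688.85]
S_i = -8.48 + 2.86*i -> [-8.48, -5.62, -2.76, 0.1, 2.96]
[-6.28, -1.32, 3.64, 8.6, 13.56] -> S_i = -6.28 + 4.96*i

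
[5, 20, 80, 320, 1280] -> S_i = 5*4^i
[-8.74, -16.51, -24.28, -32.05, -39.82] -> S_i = -8.74 + -7.77*i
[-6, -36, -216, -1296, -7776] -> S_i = -6*6^i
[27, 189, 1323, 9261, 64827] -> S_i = 27*7^i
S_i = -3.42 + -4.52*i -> [-3.42, -7.94, -12.46, -16.98, -21.5]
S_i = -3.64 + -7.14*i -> [-3.64, -10.78, -17.92, -25.06, -32.2]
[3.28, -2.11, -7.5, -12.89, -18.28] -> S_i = 3.28 + -5.39*i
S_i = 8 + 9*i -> [8, 17, 26, 35, 44]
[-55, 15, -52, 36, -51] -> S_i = Random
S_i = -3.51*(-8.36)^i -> [-3.51, 29.34, -245.31, 2050.81, -17144.79]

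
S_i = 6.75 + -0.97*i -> [6.75, 5.78, 4.81, 3.84, 2.87]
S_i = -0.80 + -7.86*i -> [-0.8, -8.66, -16.52, -24.38, -32.24]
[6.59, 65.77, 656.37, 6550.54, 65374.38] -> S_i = 6.59*9.98^i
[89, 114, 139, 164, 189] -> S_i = 89 + 25*i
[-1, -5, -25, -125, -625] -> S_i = -1*5^i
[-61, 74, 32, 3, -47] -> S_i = Random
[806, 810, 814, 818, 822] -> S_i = 806 + 4*i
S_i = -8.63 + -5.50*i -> [-8.63, -14.13, -19.63, -25.13, -30.63]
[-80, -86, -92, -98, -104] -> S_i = -80 + -6*i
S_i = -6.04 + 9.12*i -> [-6.04, 3.08, 12.2, 21.32, 30.44]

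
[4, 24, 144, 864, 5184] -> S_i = 4*6^i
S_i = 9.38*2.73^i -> [9.38, 25.61, 69.91, 190.85, 521.02]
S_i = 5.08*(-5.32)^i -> [5.08, -27.03, 143.78, -764.89, 4069.21]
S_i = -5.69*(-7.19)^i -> [-5.69, 40.91, -294.15, 2114.94, -15206.45]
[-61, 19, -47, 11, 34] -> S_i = Random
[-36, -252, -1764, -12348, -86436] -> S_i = -36*7^i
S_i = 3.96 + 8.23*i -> [3.96, 12.19, 20.42, 28.65, 36.88]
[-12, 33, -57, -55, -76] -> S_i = Random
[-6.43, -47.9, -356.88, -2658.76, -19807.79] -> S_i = -6.43*7.45^i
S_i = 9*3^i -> [9, 27, 81, 243, 729]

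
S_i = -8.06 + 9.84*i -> [-8.06, 1.78, 11.62, 21.46, 31.3]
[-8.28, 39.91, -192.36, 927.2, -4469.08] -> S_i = -8.28*(-4.82)^i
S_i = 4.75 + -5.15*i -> [4.75, -0.4, -5.55, -10.7, -15.85]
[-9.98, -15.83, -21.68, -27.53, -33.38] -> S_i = -9.98 + -5.85*i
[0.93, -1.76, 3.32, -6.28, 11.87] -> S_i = 0.93*(-1.89)^i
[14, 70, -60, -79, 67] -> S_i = Random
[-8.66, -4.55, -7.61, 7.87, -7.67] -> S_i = Random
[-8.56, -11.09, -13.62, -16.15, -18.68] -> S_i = -8.56 + -2.53*i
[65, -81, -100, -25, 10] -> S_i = Random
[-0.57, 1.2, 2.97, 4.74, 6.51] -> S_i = -0.57 + 1.77*i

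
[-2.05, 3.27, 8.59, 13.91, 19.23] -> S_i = -2.05 + 5.32*i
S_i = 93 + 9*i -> [93, 102, 111, 120, 129]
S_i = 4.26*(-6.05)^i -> [4.26, -25.77, 155.93, -943.36, 5707.31]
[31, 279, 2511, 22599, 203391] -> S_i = 31*9^i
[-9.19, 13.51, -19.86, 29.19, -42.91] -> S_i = -9.19*(-1.47)^i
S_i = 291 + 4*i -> [291, 295, 299, 303, 307]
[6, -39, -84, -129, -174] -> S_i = 6 + -45*i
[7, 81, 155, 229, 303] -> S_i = 7 + 74*i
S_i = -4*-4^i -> [-4, 16, -64, 256, -1024]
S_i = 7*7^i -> [7, 49, 343, 2401, 16807]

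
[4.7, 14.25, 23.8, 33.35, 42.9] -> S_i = 4.70 + 9.55*i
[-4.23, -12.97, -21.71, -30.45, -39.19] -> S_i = -4.23 + -8.74*i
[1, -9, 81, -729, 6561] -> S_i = 1*-9^i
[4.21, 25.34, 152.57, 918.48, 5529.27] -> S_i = 4.21*6.02^i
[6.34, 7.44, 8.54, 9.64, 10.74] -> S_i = 6.34 + 1.10*i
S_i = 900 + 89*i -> [900, 989, 1078, 1167, 1256]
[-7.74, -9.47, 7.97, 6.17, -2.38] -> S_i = Random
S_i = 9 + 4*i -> [9, 13, 17, 21, 25]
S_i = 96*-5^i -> [96, -480, 2400, -12000, 60000]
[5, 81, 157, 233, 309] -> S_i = 5 + 76*i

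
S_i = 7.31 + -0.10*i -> [7.31, 7.21, 7.11, 7.01, 6.91]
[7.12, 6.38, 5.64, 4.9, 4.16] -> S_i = 7.12 + -0.74*i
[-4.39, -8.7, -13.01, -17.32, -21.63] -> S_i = -4.39 + -4.31*i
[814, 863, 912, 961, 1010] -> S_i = 814 + 49*i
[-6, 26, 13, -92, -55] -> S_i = Random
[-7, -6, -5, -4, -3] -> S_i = -7 + 1*i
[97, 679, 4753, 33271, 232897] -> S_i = 97*7^i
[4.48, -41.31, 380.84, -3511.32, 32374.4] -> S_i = 4.48*(-9.22)^i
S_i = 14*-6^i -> [14, -84, 504, -3024, 18144]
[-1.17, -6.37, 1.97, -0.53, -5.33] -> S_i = Random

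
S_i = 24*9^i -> [24, 216, 1944, 17496, 157464]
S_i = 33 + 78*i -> [33, 111, 189, 267, 345]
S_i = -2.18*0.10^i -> [-2.18, -0.22, -0.02, -0.0, -0.0]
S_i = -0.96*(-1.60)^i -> [-0.96, 1.54, -2.46, 3.93, -6.29]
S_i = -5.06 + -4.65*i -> [-5.06, -9.71, -14.36, -19.01, -23.66]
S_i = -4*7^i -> [-4, -28, -196, -1372, -9604]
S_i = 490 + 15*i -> [490, 505, 520, 535, 550]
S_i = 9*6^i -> [9, 54, 324, 1944, 11664]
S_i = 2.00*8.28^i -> [2.0, 16.56, 137.12, 1135.33, 9400.51]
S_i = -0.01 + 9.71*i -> [-0.01, 9.7, 19.41, 29.12, 38.83]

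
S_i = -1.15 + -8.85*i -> [-1.15, -10.0, -18.85, -27.7, -36.55]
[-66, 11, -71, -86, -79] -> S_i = Random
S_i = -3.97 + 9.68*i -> [-3.97, 5.71, 15.39, 25.07, 34.75]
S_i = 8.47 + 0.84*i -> [8.47, 9.31, 10.15, 10.99, 11.83]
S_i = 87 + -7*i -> [87, 80, 73, 66, 59]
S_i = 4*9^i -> [4, 36, 324, 2916, 26244]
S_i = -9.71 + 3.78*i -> [-9.71, -5.93, -2.15, 1.63, 5.41]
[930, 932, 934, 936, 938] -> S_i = 930 + 2*i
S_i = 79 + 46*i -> [79, 125, 171, 217, 263]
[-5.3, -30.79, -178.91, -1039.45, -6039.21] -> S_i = -5.30*5.81^i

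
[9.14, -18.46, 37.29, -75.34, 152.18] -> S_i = 9.14*(-2.02)^i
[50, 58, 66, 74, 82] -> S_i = 50 + 8*i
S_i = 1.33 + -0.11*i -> [1.33, 1.22, 1.11, 1.0, 0.89]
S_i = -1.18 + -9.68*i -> [-1.18, -10.86, -20.54, -30.22, -39.9]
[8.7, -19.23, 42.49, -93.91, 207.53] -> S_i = 8.70*(-2.21)^i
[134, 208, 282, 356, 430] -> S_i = 134 + 74*i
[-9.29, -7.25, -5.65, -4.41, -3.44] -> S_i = -9.29*0.78^i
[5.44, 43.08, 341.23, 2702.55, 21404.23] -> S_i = 5.44*7.92^i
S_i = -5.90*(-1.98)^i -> [-5.9, 11.68, -23.13, 45.8, -90.68]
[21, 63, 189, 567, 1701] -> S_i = 21*3^i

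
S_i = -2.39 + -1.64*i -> [-2.39, -4.03, -5.67, -7.31, -8.95]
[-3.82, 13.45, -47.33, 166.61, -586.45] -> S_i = -3.82*(-3.52)^i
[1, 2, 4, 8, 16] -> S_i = 1*2^i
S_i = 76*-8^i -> [76, -608, 4864, -38912, 311296]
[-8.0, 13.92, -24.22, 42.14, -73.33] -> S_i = -8.00*(-1.74)^i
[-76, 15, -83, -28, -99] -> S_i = Random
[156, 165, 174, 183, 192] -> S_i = 156 + 9*i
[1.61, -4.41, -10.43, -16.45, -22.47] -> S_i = 1.61 + -6.02*i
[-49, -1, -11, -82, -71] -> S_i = Random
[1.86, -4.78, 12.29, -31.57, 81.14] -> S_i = 1.86*(-2.57)^i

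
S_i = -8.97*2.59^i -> [-8.97, -23.23, -60.17, -155.84, -403.64]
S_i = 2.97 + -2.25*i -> [2.97, 0.72, -1.53, -3.78, -6.03]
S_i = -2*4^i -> [-2, -8, -32, -128, -512]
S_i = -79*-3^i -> [-79, 237, -711, 2133, -6399]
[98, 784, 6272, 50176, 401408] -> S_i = 98*8^i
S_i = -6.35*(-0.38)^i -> [-6.35, 2.41, -0.92, 0.35, -0.13]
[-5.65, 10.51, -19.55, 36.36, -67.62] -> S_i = -5.65*(-1.86)^i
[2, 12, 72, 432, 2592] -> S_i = 2*6^i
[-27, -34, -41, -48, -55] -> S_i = -27 + -7*i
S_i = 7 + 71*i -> [7, 78, 149, 220, 291]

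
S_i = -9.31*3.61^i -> [-9.31, -33.61, -121.33, -438.0, -1581.17]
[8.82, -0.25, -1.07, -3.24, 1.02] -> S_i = Random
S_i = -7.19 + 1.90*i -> [-7.19, -5.29, -3.39, -1.49, 0.41]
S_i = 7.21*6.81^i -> [7.21, 49.1, 334.37, 2277.07, 15506.85]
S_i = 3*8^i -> [3, 24, 192, 1536, 12288]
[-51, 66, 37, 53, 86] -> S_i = Random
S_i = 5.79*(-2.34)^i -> [5.79, -13.55, 31.7, -74.19, 173.6]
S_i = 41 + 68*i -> [41, 109, 177, 245, 313]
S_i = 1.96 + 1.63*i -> [1.96, 3.59, 5.22, 6.85, 8.48]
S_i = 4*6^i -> [4, 24, 144, 864, 5184]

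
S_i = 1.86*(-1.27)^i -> [1.86, -2.36, 3.0, -3.81, 4.84]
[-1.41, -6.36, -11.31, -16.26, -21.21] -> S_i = -1.41 + -4.95*i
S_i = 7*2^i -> [7, 14, 28, 56, 112]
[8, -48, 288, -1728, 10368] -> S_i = 8*-6^i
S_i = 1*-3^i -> [1, -3, 9, -27, 81]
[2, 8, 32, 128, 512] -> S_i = 2*4^i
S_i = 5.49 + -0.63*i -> [5.49, 4.86, 4.23, 3.6, 2.97]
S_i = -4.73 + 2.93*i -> [-4.73, -1.8, 1.13, 4.06, 6.99]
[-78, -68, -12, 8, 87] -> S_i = Random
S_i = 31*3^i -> [31, 93, 279, 837, 2511]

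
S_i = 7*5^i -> [7, 35, 175, 875, 4375]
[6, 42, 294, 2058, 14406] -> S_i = 6*7^i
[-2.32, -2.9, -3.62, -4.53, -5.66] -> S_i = -2.32*1.25^i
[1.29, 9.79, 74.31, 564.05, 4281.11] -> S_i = 1.29*7.59^i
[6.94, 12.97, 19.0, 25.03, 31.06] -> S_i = 6.94 + 6.03*i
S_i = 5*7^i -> [5, 35, 245, 1715, 12005]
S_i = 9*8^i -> [9, 72, 576, 4608, 36864]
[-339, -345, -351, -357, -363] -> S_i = -339 + -6*i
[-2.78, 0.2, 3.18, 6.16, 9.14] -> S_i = -2.78 + 2.98*i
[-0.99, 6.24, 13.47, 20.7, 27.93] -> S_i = -0.99 + 7.23*i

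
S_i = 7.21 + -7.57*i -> [7.21, -0.36, -7.93, -15.5, -23.07]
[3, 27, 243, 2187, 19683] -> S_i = 3*9^i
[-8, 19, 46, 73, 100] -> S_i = -8 + 27*i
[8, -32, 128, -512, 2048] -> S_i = 8*-4^i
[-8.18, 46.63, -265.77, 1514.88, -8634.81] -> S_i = -8.18*(-5.70)^i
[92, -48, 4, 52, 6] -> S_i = Random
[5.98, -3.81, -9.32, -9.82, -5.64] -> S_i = Random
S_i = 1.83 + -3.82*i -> [1.83, -1.99, -5.81, -9.63, -13.45]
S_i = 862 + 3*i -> [862, 865, 868, 871, 874]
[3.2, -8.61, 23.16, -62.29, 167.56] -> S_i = 3.20*(-2.69)^i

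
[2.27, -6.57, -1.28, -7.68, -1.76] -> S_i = Random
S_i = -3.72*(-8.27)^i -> [-3.72, 30.76, -254.42, 2104.07, -17400.63]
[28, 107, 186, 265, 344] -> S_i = 28 + 79*i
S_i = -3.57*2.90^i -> [-3.57, -10.35, -30.02, -87.07, -252.5]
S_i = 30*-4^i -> [30, -120, 480, -1920, 7680]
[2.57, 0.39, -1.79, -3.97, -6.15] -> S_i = 2.57 + -2.18*i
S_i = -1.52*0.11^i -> [-1.52, -0.17, -0.02, -0.0, -0.0]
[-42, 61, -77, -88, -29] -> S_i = Random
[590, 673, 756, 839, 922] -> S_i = 590 + 83*i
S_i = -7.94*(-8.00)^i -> [-7.94, 63.52, -508.16, 4065.28, -32522.24]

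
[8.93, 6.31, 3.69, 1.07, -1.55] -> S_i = 8.93 + -2.62*i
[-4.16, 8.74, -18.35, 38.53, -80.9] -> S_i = -4.16*(-2.10)^i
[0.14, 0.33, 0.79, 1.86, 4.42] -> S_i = 0.14*2.37^i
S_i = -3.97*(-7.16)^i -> [-3.97, 28.43, -203.52, 1457.23, -10433.8]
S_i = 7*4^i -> [7, 28, 112, 448, 1792]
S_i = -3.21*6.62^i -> [-3.21, -21.25, -140.68, -931.28, -6165.06]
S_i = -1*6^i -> [-1, -6, -36, -216, -1296]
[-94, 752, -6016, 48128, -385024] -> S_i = -94*-8^i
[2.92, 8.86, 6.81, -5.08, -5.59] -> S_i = Random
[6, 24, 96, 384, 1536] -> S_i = 6*4^i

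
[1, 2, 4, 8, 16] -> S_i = 1*2^i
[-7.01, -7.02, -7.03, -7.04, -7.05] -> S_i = -7.01 + -0.01*i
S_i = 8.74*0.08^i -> [8.74, 0.7, 0.06, 0.0, 0.0]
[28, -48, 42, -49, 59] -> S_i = Random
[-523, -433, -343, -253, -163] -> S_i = -523 + 90*i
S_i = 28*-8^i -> [28, -224, 1792, -14336, 114688]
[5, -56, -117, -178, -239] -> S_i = 5 + -61*i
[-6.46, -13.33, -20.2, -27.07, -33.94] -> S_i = -6.46 + -6.87*i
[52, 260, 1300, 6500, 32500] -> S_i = 52*5^i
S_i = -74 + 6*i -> [-74, -68, -62, -56, -50]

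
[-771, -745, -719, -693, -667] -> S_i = -771 + 26*i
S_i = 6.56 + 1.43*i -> [6.56, 7.99, 9.42, 10.85, 12.28]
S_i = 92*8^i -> [92, 736, 5888, 47104, 376832]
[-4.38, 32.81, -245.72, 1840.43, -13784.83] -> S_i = -4.38*(-7.49)^i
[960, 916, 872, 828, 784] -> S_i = 960 + -44*i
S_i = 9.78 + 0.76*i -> [9.78, 10.54, 11.3, 12.06, 12.82]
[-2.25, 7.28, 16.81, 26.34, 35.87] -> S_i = -2.25 + 9.53*i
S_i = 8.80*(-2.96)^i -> [8.8, -26.05, 77.1, -228.22, 675.54]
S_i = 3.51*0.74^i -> [3.51, 2.6, 1.92, 1.42, 1.05]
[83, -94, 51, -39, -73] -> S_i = Random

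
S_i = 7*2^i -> [7, 14, 28, 56, 112]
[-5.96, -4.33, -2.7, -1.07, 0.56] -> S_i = -5.96 + 1.63*i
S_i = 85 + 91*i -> [85, 176, 267, 358, 449]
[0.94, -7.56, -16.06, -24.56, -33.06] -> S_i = 0.94 + -8.50*i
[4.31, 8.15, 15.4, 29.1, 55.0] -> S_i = 4.31*1.89^i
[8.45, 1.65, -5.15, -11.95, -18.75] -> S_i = 8.45 + -6.80*i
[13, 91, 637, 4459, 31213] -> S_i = 13*7^i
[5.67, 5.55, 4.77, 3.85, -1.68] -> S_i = Random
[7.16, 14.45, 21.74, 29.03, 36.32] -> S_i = 7.16 + 7.29*i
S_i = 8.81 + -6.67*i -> [8.81, 2.14, -4.53, -11.2, -17.87]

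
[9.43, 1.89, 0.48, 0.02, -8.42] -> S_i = Random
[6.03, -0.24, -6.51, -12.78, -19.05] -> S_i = 6.03 + -6.27*i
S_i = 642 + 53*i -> [642, 695, 748, 801, 854]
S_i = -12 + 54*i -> [-12, 42, 96, 150, 204]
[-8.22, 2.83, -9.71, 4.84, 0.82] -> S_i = Random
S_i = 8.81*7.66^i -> [8.81, 67.48, 516.93, 3959.7, 30331.3]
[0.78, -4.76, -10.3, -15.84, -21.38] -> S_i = 0.78 + -5.54*i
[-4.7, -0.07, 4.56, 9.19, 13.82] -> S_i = -4.70 + 4.63*i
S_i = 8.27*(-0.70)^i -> [8.27, -5.79, 4.05, -2.84, 1.99]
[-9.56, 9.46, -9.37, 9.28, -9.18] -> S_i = -9.56*(-0.99)^i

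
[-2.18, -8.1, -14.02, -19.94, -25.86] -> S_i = -2.18 + -5.92*i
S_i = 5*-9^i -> [5, -45, 405, -3645, 32805]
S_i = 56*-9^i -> [56, -504, 4536, -40824, 367416]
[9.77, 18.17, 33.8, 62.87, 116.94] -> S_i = 9.77*1.86^i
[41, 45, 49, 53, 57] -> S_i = 41 + 4*i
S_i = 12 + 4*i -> [12, 16, 20, 24, 28]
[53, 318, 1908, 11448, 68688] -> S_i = 53*6^i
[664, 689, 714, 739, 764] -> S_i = 664 + 25*i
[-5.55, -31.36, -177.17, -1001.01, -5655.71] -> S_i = -5.55*5.65^i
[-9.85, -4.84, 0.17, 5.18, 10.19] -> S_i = -9.85 + 5.01*i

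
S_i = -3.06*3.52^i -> [-3.06, -10.77, -37.91, -133.46, -469.78]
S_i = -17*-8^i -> [-17, 136, -1088, 8704, -69632]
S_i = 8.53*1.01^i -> [8.53, 8.62, 8.7, 8.79, 8.88]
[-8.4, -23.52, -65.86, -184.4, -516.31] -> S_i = -8.40*2.80^i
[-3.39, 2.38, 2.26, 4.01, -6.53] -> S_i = Random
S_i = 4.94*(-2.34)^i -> [4.94, -11.56, 27.05, -63.3, 148.11]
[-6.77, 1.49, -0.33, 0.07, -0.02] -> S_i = -6.77*(-0.22)^i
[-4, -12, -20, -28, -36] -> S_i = -4 + -8*i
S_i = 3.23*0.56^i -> [3.23, 1.81, 1.01, 0.57, 0.32]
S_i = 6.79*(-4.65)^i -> [6.79, -31.57, 146.82, -682.7, 3174.55]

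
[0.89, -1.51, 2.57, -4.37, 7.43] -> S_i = 0.89*(-1.70)^i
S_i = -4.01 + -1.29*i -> [-4.01, -5.3, -6.59, -7.88, -9.17]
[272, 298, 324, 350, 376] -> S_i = 272 + 26*i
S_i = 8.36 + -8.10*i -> [8.36, 0.26, -7.84, -15.94, -24.04]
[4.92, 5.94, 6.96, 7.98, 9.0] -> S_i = 4.92 + 1.02*i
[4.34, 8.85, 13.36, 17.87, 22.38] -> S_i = 4.34 + 4.51*i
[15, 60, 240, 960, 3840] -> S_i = 15*4^i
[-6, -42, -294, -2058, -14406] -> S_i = -6*7^i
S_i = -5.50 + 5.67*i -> [-5.5, 0.17, 5.84, 11.51, 17.18]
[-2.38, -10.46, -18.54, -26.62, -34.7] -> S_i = -2.38 + -8.08*i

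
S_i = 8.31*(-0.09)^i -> [8.31, -0.75, 0.07, -0.01, 0.0]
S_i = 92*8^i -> [92, 736, 5888, 47104, 376832]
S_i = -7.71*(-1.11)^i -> [-7.71, 8.56, -9.5, 10.54, -11.7]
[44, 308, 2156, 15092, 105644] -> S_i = 44*7^i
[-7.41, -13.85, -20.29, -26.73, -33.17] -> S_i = -7.41 + -6.44*i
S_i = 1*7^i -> [1, 7, 49, 343, 2401]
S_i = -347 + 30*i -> [-347, -317, -287, -257, -227]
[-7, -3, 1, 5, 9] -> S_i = -7 + 4*i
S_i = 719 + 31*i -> [719, 750, 781, 812, 843]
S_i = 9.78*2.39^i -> [9.78, 23.37, 55.86, 133.52, 319.1]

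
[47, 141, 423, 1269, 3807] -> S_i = 47*3^i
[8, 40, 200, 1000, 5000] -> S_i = 8*5^i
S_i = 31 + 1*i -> [31, 32, 33, 34, 35]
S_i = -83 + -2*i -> [-83, -85, -87, -89, -91]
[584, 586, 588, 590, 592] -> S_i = 584 + 2*i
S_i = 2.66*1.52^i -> [2.66, 4.04, 6.15, 9.34, 14.2]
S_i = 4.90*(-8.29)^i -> [4.9, -40.62, 336.75, -2791.64, 23142.71]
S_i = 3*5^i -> [3, 15, 75, 375, 1875]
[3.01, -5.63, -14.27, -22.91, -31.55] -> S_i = 3.01 + -8.64*i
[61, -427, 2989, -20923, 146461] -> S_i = 61*-7^i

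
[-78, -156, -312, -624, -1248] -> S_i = -78*2^i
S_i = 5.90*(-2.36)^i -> [5.9, -13.92, 32.86, -77.55, 183.02]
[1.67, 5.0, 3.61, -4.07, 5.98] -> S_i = Random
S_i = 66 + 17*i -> [66, 83, 100, 117, 134]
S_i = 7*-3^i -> [7, -21, 63, -189, 567]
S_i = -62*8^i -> [-62, -496, -3968, -31744, -253952]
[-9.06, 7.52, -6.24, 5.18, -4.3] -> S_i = -9.06*(-0.83)^i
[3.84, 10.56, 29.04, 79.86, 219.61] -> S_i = 3.84*2.75^i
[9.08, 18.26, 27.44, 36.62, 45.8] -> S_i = 9.08 + 9.18*i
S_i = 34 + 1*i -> [34, 35, 36, 37, 38]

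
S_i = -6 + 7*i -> [-6, 1, 8, 15, 22]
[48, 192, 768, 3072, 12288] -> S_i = 48*4^i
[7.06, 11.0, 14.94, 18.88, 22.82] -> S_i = 7.06 + 3.94*i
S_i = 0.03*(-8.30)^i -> [0.03, -0.25, 2.07, -17.15, 142.37]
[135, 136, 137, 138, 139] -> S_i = 135 + 1*i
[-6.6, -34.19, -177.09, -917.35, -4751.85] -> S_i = -6.60*5.18^i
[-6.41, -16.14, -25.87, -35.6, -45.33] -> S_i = -6.41 + -9.73*i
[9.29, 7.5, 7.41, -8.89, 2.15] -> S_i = Random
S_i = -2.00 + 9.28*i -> [-2.0, 7.28, 16.56, 25.84, 35.12]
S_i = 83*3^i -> [83, 249, 747, 2241, 6723]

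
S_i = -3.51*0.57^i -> [-3.51, -2.0, -1.14, -0.65, -0.37]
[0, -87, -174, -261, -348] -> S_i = 0 + -87*i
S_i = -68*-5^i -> [-68, 340, -1700, 8500, -42500]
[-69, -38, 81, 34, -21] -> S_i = Random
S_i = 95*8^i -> [95, 760, 6080, 48640, 389120]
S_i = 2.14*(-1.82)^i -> [2.14, -3.89, 7.09, -12.9, 23.48]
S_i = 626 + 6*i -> [626, 632, 638, 644, 650]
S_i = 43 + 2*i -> [43, 45, 47, 49, 51]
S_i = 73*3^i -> [73, 219, 657, 1971, 5913]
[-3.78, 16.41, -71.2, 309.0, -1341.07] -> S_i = -3.78*(-4.34)^i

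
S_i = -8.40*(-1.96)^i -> [-8.4, 16.46, -32.27, 63.25, -123.97]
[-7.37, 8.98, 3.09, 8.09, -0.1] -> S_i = Random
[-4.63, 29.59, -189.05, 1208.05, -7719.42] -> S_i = -4.63*(-6.39)^i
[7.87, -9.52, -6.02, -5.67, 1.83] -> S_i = Random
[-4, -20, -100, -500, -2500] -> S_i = -4*5^i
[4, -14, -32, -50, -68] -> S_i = 4 + -18*i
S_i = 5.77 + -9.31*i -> [5.77, -3.54, -12.85, -22.16, -31.47]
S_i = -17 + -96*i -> [-17, -113, -209, -305, -401]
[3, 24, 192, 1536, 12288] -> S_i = 3*8^i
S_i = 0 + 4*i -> [0, 4, 8, 12, 16]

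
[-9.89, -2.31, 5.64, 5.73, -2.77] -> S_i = Random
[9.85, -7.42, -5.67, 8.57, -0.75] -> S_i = Random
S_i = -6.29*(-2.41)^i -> [-6.29, 15.16, -36.53, 88.04, -212.19]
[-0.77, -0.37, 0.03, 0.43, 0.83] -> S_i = -0.77 + 0.40*i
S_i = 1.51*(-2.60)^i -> [1.51, -3.93, 10.21, -26.54, 69.0]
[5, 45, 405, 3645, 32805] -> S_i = 5*9^i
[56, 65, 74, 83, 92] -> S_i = 56 + 9*i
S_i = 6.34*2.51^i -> [6.34, 15.91, 39.94, 100.26, 251.64]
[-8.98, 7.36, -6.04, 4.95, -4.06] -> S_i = -8.98*(-0.82)^i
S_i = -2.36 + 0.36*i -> [-2.36, -2.0, -1.64, -1.28, -0.92]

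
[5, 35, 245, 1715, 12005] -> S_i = 5*7^i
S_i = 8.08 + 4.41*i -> [8.08, 12.49, 16.9, 21.31, 25.72]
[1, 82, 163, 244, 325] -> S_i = 1 + 81*i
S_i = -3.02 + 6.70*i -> [-3.02, 3.68, 10.38, 17.08, 23.78]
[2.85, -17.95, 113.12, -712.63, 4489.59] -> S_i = 2.85*(-6.30)^i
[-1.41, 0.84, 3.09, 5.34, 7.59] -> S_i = -1.41 + 2.25*i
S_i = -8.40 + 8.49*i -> [-8.4, 0.09, 8.58, 17.07, 25.56]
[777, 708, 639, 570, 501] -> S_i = 777 + -69*i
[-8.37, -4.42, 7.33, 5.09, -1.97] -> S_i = Random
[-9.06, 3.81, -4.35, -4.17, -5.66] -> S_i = Random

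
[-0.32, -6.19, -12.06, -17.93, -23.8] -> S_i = -0.32 + -5.87*i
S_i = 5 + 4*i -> [5, 9, 13, 17, 21]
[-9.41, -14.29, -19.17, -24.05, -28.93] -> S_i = -9.41 + -4.88*i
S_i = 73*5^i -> [73, 365, 1825, 9125, 45625]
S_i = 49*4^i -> [49, 196, 784, 3136, 12544]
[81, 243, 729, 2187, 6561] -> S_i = 81*3^i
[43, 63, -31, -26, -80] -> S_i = Random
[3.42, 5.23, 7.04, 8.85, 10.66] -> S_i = 3.42 + 1.81*i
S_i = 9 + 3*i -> [9, 12, 15, 18, 21]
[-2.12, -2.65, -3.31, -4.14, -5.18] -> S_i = -2.12*1.25^i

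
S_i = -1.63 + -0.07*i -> [-1.63, -1.7, -1.77, -1.84, -1.91]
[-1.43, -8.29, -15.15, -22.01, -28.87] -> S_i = -1.43 + -6.86*i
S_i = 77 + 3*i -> [77, 80, 83, 86, 89]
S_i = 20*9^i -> [20, 180, 1620, 14580, 131220]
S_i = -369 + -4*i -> [-369, -373, -377, -381, -385]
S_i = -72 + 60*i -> [-72, -12, 48, 108, 168]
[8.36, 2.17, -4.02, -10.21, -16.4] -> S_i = 8.36 + -6.19*i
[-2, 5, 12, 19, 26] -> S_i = -2 + 7*i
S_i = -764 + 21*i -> [-764, -743, -722, -701, -680]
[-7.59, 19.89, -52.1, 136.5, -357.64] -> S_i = -7.59*(-2.62)^i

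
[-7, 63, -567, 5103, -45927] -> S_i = -7*-9^i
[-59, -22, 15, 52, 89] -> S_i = -59 + 37*i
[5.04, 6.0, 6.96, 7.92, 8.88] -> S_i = 5.04 + 0.96*i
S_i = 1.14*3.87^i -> [1.14, 4.41, 17.07, 66.08, 255.71]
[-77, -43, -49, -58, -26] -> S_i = Random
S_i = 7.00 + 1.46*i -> [7.0, 8.46, 9.92, 11.38, 12.84]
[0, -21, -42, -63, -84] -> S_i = 0 + -21*i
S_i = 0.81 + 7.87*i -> [0.81, 8.68, 16.55, 24.42, 32.29]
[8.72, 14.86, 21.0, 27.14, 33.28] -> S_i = 8.72 + 6.14*i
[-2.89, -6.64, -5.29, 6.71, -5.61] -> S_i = Random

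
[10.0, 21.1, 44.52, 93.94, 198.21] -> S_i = 10.00*2.11^i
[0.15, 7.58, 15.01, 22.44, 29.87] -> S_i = 0.15 + 7.43*i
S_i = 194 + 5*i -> [194, 199, 204, 209, 214]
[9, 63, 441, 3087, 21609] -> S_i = 9*7^i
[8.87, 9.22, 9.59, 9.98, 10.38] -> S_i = 8.87*1.04^i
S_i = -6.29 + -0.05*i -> [-6.29, -6.34, -6.39, -6.44, -6.49]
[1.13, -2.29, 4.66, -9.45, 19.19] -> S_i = 1.13*(-2.03)^i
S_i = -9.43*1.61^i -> [-9.43, -15.18, -24.44, -39.35, -63.36]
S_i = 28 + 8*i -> [28, 36, 44, 52, 60]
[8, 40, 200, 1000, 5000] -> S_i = 8*5^i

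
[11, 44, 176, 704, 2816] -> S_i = 11*4^i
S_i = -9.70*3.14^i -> [-9.7, -30.46, -95.64, -300.3, -942.95]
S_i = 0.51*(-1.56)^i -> [0.51, -0.8, 1.24, -1.94, 3.02]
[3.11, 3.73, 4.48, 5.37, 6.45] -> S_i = 3.11*1.20^i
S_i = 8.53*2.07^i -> [8.53, 17.66, 36.55, 75.66, 156.61]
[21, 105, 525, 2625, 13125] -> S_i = 21*5^i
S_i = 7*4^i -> [7, 28, 112, 448, 1792]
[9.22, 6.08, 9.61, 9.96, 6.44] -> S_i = Random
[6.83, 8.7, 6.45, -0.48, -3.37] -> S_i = Random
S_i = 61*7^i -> [61, 427, 2989, 20923, 146461]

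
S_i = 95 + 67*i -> [95, 162, 229, 296, 363]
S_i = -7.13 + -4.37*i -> [-7.13, -11.5, -15.87, -20.24, -24.61]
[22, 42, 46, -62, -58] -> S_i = Random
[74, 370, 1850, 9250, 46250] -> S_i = 74*5^i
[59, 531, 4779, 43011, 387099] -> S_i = 59*9^i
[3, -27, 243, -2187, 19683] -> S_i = 3*-9^i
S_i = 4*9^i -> [4, 36, 324, 2916, 26244]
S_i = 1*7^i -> [1, 7, 49, 343, 2401]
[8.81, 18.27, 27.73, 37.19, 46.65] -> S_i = 8.81 + 9.46*i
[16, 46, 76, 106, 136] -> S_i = 16 + 30*i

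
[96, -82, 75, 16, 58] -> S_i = Random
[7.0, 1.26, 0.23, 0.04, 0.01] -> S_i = 7.00*0.18^i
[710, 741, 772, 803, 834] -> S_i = 710 + 31*i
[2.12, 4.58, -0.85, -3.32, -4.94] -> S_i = Random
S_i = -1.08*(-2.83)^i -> [-1.08, 3.06, -8.65, 24.48, -69.27]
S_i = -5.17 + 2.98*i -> [-5.17, -2.19, 0.79, 3.77, 6.75]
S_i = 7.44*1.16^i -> [7.44, 8.63, 10.01, 11.61, 13.47]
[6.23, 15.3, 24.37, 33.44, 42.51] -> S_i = 6.23 + 9.07*i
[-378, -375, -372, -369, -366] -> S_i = -378 + 3*i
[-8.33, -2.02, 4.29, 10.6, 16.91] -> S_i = -8.33 + 6.31*i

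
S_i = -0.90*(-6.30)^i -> [-0.9, 5.67, -35.72, 225.04, -1417.77]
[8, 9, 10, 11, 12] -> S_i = 8 + 1*i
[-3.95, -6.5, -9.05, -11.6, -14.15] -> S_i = -3.95 + -2.55*i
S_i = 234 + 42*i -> [234, 276, 318, 360, 402]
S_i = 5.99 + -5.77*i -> [5.99, 0.22, -5.55, -11.32, -17.09]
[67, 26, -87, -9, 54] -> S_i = Random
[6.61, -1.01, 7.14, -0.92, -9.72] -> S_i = Random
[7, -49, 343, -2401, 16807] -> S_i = 7*-7^i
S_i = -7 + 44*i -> [-7, 37, 81, 125, 169]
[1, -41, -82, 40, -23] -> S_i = Random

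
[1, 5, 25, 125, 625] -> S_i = 1*5^i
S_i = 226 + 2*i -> [226, 228, 230, 232, 234]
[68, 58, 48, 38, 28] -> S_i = 68 + -10*i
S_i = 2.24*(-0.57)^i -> [2.24, -1.28, 0.73, -0.41, 0.24]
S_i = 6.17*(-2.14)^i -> [6.17, -13.2, 28.26, -60.47, 129.4]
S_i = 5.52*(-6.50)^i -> [5.52, -35.88, 233.22, -1515.93, 9853.54]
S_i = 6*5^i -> [6, 30, 150, 750, 3750]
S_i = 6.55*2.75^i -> [6.55, 18.01, 49.53, 136.22, 374.6]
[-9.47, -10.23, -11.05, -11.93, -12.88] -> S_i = -9.47*1.08^i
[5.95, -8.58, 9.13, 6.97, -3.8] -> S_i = Random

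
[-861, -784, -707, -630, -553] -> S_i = -861 + 77*i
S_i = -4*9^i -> [-4, -36, -324, -2916, -26244]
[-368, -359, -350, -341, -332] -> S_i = -368 + 9*i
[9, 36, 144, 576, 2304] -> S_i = 9*4^i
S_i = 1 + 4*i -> [1, 5, 9, 13, 17]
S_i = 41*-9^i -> [41, -369, 3321, -29889, 269001]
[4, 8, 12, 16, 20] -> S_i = 4 + 4*i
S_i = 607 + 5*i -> [607, 612, 617, 622, 627]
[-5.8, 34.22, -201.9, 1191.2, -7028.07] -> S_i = -5.80*(-5.90)^i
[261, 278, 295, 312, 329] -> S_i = 261 + 17*i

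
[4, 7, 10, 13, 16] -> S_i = 4 + 3*i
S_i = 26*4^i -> [26, 104, 416, 1664, 6656]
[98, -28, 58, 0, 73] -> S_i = Random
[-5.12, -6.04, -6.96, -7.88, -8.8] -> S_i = -5.12 + -0.92*i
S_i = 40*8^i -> [40, 320, 2560, 20480, 163840]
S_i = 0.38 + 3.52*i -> [0.38, 3.9, 7.42, 10.94, 14.46]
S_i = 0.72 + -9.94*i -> [0.72, -9.22, -19.16, -29.1, -39.04]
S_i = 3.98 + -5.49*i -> [3.98, -1.51, -7.0, -12.49, -17.98]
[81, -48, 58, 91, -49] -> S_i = Random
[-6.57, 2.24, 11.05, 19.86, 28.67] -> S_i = -6.57 + 8.81*i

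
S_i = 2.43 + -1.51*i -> [2.43, 0.92, -0.59, -2.1, -3.61]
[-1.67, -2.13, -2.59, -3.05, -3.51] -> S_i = -1.67 + -0.46*i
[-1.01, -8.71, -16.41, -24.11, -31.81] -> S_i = -1.01 + -7.70*i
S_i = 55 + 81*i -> [55, 136, 217, 298, 379]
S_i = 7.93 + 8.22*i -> [7.93, 16.15, 24.37, 32.59, 40.81]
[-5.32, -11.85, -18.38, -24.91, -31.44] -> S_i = -5.32 + -6.53*i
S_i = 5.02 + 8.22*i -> [5.02, 13.24, 21.46, 29.68, 37.9]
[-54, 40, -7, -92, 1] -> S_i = Random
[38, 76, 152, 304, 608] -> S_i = 38*2^i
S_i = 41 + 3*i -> [41, 44, 47, 50, 53]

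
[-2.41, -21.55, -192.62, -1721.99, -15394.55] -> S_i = -2.41*8.94^i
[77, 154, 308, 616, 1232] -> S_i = 77*2^i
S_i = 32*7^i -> [32, 224, 1568, 10976, 76832]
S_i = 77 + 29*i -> [77, 106, 135, 164, 193]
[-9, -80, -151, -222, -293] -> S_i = -9 + -71*i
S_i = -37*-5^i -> [-37, 185, -925, 4625, -23125]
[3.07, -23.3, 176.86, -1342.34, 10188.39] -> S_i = 3.07*(-7.59)^i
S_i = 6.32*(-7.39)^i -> [6.32, -46.7, 345.15, -2550.65, 18849.28]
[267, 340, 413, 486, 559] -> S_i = 267 + 73*i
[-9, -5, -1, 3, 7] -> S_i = -9 + 4*i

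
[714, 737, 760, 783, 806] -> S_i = 714 + 23*i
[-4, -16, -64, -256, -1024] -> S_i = -4*4^i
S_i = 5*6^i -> [5, 30, 180, 1080, 6480]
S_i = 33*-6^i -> [33, -198, 1188, -7128, 42768]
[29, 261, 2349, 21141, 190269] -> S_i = 29*9^i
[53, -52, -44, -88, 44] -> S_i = Random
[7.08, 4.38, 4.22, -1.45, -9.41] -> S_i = Random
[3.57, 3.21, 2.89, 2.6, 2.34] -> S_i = 3.57*0.90^i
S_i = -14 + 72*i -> [-14, 58, 130, 202, 274]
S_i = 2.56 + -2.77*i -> [2.56, -0.21, -2.98, -5.75, -8.52]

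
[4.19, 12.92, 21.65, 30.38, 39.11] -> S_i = 4.19 + 8.73*i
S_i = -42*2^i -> [-42, -84, -168, -336, -672]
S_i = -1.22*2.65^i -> [-1.22, -3.23, -8.57, -22.7, -60.16]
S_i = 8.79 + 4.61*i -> [8.79, 13.4, 18.01, 22.62, 27.23]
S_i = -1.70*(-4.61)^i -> [-1.7, 7.84, -36.13, 166.55, -767.81]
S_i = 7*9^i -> [7, 63, 567, 5103, 45927]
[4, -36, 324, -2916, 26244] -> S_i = 4*-9^i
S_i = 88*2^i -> [88, 176, 352, 704, 1408]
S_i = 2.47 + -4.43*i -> [2.47, -1.96, -6.39, -10.82, -15.25]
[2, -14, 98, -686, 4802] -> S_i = 2*-7^i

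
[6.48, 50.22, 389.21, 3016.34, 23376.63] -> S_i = 6.48*7.75^i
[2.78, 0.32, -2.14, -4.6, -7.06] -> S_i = 2.78 + -2.46*i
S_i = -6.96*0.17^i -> [-6.96, -1.18, -0.2, -0.03, -0.01]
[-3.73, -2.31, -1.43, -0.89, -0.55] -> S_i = -3.73*0.62^i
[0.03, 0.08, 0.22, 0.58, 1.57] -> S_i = 0.03*2.69^i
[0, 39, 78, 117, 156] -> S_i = 0 + 39*i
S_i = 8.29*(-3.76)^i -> [8.29, -31.17, 117.2, -440.67, 1656.94]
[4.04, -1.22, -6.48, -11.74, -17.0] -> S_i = 4.04 + -5.26*i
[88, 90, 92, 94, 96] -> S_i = 88 + 2*i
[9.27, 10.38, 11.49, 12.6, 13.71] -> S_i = 9.27 + 1.11*i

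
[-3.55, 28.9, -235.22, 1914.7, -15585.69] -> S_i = -3.55*(-8.14)^i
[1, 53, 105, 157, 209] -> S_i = 1 + 52*i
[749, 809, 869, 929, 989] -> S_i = 749 + 60*i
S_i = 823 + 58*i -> [823, 881, 939, 997, 1055]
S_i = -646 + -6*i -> [-646, -652, -658, -664, -670]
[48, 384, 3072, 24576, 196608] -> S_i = 48*8^i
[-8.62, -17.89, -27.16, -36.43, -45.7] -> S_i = -8.62 + -9.27*i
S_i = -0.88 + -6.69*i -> [-0.88, -7.57, -14.26, -20.95, -27.64]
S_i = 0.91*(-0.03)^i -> [0.91, -0.03, 0.0, -0.0, 0.0]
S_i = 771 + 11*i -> [771, 782, 793, 804, 815]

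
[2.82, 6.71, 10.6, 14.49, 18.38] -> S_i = 2.82 + 3.89*i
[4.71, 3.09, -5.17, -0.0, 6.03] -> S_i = Random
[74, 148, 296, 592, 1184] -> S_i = 74*2^i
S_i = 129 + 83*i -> [129, 212, 295, 378, 461]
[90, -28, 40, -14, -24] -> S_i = Random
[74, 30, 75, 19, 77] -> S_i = Random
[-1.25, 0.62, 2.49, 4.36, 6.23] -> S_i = -1.25 + 1.87*i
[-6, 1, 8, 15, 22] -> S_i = -6 + 7*i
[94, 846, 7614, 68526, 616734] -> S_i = 94*9^i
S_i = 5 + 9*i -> [5, 14, 23, 32, 41]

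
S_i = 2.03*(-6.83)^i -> [2.03, -13.86, 94.7, -646.78, 4417.52]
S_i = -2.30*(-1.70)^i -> [-2.3, 3.91, -6.65, 11.3, -19.21]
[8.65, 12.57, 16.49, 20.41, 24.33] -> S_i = 8.65 + 3.92*i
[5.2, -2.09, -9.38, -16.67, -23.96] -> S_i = 5.20 + -7.29*i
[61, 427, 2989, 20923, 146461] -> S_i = 61*7^i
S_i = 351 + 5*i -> [351, 356, 361, 366, 371]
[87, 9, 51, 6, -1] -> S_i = Random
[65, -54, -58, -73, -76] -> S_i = Random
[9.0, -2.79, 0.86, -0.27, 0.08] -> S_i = 9.00*(-0.31)^i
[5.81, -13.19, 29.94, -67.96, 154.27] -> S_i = 5.81*(-2.27)^i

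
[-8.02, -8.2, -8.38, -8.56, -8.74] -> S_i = -8.02 + -0.18*i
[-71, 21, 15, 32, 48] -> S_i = Random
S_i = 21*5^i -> [21, 105, 525, 2625, 13125]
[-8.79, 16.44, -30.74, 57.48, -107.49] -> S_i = -8.79*(-1.87)^i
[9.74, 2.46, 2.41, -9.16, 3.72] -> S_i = Random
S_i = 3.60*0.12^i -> [3.6, 0.43, 0.05, 0.01, 0.0]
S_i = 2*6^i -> [2, 12, 72, 432, 2592]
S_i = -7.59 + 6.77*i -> [-7.59, -0.82, 5.95, 12.72, 19.49]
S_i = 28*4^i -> [28, 112, 448, 1792, 7168]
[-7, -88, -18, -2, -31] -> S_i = Random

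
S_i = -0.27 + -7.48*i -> [-0.27, -7.75, -15.23, -22.71, -30.19]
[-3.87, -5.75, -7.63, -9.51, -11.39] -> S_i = -3.87 + -1.88*i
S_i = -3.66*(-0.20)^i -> [-3.66, 0.73, -0.15, 0.03, -0.01]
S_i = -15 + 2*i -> [-15, -13, -11, -9, -7]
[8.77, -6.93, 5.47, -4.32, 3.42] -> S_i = 8.77*(-0.79)^i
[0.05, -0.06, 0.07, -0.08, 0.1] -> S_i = 0.05*(-1.18)^i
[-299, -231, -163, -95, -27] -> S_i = -299 + 68*i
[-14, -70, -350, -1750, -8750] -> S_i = -14*5^i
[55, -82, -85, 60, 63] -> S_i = Random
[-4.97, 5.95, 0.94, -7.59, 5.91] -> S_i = Random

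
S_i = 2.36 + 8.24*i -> [2.36, 10.6, 18.84, 27.08, 35.32]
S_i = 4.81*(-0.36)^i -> [4.81, -1.73, 0.62, -0.22, 0.08]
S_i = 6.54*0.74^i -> [6.54, 4.84, 3.58, 2.65, 1.96]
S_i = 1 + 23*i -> [1, 24, 47, 70, 93]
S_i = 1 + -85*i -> [1, -84, -169, -254, -339]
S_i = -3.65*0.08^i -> [-3.65, -0.29, -0.02, -0.0, -0.0]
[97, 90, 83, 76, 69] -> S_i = 97 + -7*i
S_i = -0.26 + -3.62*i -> [-0.26, -3.88, -7.5, -11.12, -14.74]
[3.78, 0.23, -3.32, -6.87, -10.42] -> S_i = 3.78 + -3.55*i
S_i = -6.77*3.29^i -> [-6.77, -22.27, -73.28, -241.09, -793.18]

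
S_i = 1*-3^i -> [1, -3, 9, -27, 81]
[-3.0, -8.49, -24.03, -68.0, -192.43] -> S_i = -3.00*2.83^i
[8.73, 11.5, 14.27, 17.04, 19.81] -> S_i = 8.73 + 2.77*i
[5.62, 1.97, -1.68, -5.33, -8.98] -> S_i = 5.62 + -3.65*i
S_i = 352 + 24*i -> [352, 376, 400, 424, 448]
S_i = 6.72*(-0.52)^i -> [6.72, -3.49, 1.82, -0.94, 0.49]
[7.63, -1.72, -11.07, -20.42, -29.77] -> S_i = 7.63 + -9.35*i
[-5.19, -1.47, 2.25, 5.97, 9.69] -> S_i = -5.19 + 3.72*i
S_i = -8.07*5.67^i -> [-8.07, -45.76, -259.44, -1471.03, -8340.76]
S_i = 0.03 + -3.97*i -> [0.03, -3.94, -7.91, -11.88, -15.85]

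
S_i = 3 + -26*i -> [3, -23, -49, -75, -101]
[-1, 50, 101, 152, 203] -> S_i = -1 + 51*i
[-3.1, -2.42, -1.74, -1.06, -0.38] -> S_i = -3.10 + 0.68*i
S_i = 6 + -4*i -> [6, 2, -2, -6, -10]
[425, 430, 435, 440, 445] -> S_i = 425 + 5*i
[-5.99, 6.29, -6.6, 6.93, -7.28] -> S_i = -5.99*(-1.05)^i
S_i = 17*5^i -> [17, 85, 425, 2125, 10625]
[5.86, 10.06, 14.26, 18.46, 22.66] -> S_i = 5.86 + 4.20*i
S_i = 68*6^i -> [68, 408, 2448, 14688, 88128]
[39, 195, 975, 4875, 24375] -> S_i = 39*5^i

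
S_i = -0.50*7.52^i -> [-0.5, -3.76, -28.28, -212.63, -1598.97]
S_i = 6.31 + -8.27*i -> [6.31, -1.96, -10.23, -18.5, -26.77]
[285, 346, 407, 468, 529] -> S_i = 285 + 61*i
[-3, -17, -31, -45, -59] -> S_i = -3 + -14*i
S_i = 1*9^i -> [1, 9, 81, 729, 6561]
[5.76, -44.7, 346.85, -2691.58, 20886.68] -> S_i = 5.76*(-7.76)^i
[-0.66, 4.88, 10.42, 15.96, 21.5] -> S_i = -0.66 + 5.54*i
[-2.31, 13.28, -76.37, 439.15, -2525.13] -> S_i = -2.31*(-5.75)^i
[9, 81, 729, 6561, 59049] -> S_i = 9*9^i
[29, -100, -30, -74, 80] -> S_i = Random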